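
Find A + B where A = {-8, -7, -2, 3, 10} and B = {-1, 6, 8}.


A + B = {a + b : a ∈ A, b ∈ B}.
Enumerate all |A|·|B| = 5·3 = 15 pairs (a, b) and collect distinct sums.
a = -8: -8+-1=-9, -8+6=-2, -8+8=0
a = -7: -7+-1=-8, -7+6=-1, -7+8=1
a = -2: -2+-1=-3, -2+6=4, -2+8=6
a = 3: 3+-1=2, 3+6=9, 3+8=11
a = 10: 10+-1=9, 10+6=16, 10+8=18
Collecting distinct sums: A + B = {-9, -8, -3, -2, -1, 0, 1, 2, 4, 6, 9, 11, 16, 18}
|A + B| = 14

A + B = {-9, -8, -3, -2, -1, 0, 1, 2, 4, 6, 9, 11, 16, 18}


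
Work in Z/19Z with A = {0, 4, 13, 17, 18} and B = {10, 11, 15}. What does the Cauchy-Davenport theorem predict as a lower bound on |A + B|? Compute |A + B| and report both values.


Cauchy-Davenport: |A + B| ≥ min(p, |A| + |B| - 1) for A, B nonempty in Z/pZ.
|A| = 5, |B| = 3, p = 19.
CD lower bound = min(19, 5 + 3 - 1) = min(19, 7) = 7.
Compute A + B mod 19 directly:
a = 0: 0+10=10, 0+11=11, 0+15=15
a = 4: 4+10=14, 4+11=15, 4+15=0
a = 13: 13+10=4, 13+11=5, 13+15=9
a = 17: 17+10=8, 17+11=9, 17+15=13
a = 18: 18+10=9, 18+11=10, 18+15=14
A + B = {0, 4, 5, 8, 9, 10, 11, 13, 14, 15}, so |A + B| = 10.
Verify: 10 ≥ 7? Yes ✓.

CD lower bound = 7, actual |A + B| = 10.


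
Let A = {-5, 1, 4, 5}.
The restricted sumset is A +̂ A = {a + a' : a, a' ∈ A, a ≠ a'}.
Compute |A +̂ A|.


Restricted sumset: A +̂ A = {a + a' : a ∈ A, a' ∈ A, a ≠ a'}.
Equivalently, take A + A and drop any sum 2a that is achievable ONLY as a + a for a ∈ A (i.e. sums representable only with equal summands).
Enumerate pairs (a, a') with a < a' (symmetric, so each unordered pair gives one sum; this covers all a ≠ a'):
  -5 + 1 = -4
  -5 + 4 = -1
  -5 + 5 = 0
  1 + 4 = 5
  1 + 5 = 6
  4 + 5 = 9
Collected distinct sums: {-4, -1, 0, 5, 6, 9}
|A +̂ A| = 6
(Reference bound: |A +̂ A| ≥ 2|A| - 3 for |A| ≥ 2, with |A| = 4 giving ≥ 5.)

|A +̂ A| = 6


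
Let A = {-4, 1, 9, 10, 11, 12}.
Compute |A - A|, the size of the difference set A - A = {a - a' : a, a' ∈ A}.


A - A = {a - a' : a, a' ∈ A}; |A| = 6.
Bounds: 2|A|-1 ≤ |A - A| ≤ |A|² - |A| + 1, i.e. 11 ≤ |A - A| ≤ 31.
Note: 0 ∈ A - A always (from a - a). The set is symmetric: if d ∈ A - A then -d ∈ A - A.
Enumerate nonzero differences d = a - a' with a > a' (then include -d):
Positive differences: {1, 2, 3, 5, 8, 9, 10, 11, 13, 14, 15, 16}
Full difference set: {0} ∪ (positive diffs) ∪ (negative diffs).
|A - A| = 1 + 2·12 = 25 (matches direct enumeration: 25).

|A - A| = 25


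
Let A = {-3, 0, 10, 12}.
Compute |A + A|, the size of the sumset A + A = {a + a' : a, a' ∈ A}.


A + A = {a + a' : a, a' ∈ A}; |A| = 4.
General bounds: 2|A| - 1 ≤ |A + A| ≤ |A|(|A|+1)/2, i.e. 7 ≤ |A + A| ≤ 10.
Lower bound 2|A|-1 is attained iff A is an arithmetic progression.
Enumerate sums a + a' for a ≤ a' (symmetric, so this suffices):
a = -3: -3+-3=-6, -3+0=-3, -3+10=7, -3+12=9
a = 0: 0+0=0, 0+10=10, 0+12=12
a = 10: 10+10=20, 10+12=22
a = 12: 12+12=24
Distinct sums: {-6, -3, 0, 7, 9, 10, 12, 20, 22, 24}
|A + A| = 10

|A + A| = 10


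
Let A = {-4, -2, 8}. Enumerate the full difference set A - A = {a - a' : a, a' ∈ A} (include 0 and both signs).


A - A = {a - a' : a, a' ∈ A}.
Compute a - a' for each ordered pair (a, a'):
a = -4: -4--4=0, -4--2=-2, -4-8=-12
a = -2: -2--4=2, -2--2=0, -2-8=-10
a = 8: 8--4=12, 8--2=10, 8-8=0
Collecting distinct values (and noting 0 appears from a-a):
A - A = {-12, -10, -2, 0, 2, 10, 12}
|A - A| = 7

A - A = {-12, -10, -2, 0, 2, 10, 12}


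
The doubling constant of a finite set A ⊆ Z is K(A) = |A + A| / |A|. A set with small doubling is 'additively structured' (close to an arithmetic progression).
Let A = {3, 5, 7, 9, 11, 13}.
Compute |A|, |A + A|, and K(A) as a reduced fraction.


|A| = 6.
Compute A + A by enumerating all 36 pairs.
A + A = {6, 8, 10, 12, 14, 16, 18, 20, 22, 24, 26}, so |A + A| = 11.
K = |A + A| / |A| = 11/6 (already in lowest terms) ≈ 1.8333.
Reference: AP of size 6 gives K = 11/6 ≈ 1.8333; a fully generic set of size 6 gives K ≈ 3.5000.

|A| = 6, |A + A| = 11, K = 11/6.


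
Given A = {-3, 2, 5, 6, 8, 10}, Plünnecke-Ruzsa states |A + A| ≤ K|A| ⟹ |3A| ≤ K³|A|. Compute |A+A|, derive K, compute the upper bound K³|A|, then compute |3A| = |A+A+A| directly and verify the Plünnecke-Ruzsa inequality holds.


|A| = 6.
Step 1: Compute A + A by enumerating all 36 pairs.
A + A = {-6, -1, 2, 3, 4, 5, 7, 8, 10, 11, 12, 13, 14, 15, 16, 18, 20}, so |A + A| = 17.
Step 2: Doubling constant K = |A + A|/|A| = 17/6 = 17/6 ≈ 2.8333.
Step 3: Plünnecke-Ruzsa gives |3A| ≤ K³·|A| = (2.8333)³ · 6 ≈ 136.4722.
Step 4: Compute 3A = A + A + A directly by enumerating all triples (a,b,c) ∈ A³; |3A| = 31.
Step 5: Check 31 ≤ 136.4722? Yes ✓.

K = 17/6, Plünnecke-Ruzsa bound K³|A| ≈ 136.4722, |3A| = 31, inequality holds.


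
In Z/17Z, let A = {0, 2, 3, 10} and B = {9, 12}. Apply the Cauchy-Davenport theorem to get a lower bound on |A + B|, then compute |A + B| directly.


Cauchy-Davenport: |A + B| ≥ min(p, |A| + |B| - 1) for A, B nonempty in Z/pZ.
|A| = 4, |B| = 2, p = 17.
CD lower bound = min(17, 4 + 2 - 1) = min(17, 5) = 5.
Compute A + B mod 17 directly:
a = 0: 0+9=9, 0+12=12
a = 2: 2+9=11, 2+12=14
a = 3: 3+9=12, 3+12=15
a = 10: 10+9=2, 10+12=5
A + B = {2, 5, 9, 11, 12, 14, 15}, so |A + B| = 7.
Verify: 7 ≥ 5? Yes ✓.

CD lower bound = 5, actual |A + B| = 7.


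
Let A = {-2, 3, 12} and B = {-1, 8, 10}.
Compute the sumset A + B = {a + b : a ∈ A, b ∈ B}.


A + B = {a + b : a ∈ A, b ∈ B}.
Enumerate all |A|·|B| = 3·3 = 9 pairs (a, b) and collect distinct sums.
a = -2: -2+-1=-3, -2+8=6, -2+10=8
a = 3: 3+-1=2, 3+8=11, 3+10=13
a = 12: 12+-1=11, 12+8=20, 12+10=22
Collecting distinct sums: A + B = {-3, 2, 6, 8, 11, 13, 20, 22}
|A + B| = 8

A + B = {-3, 2, 6, 8, 11, 13, 20, 22}


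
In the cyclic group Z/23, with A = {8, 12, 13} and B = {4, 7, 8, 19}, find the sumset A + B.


Work in Z/23Z: reduce every sum a + b modulo 23.
Enumerate all 12 pairs:
a = 8: 8+4=12, 8+7=15, 8+8=16, 8+19=4
a = 12: 12+4=16, 12+7=19, 12+8=20, 12+19=8
a = 13: 13+4=17, 13+7=20, 13+8=21, 13+19=9
Distinct residues collected: {4, 8, 9, 12, 15, 16, 17, 19, 20, 21}
|A + B| = 10 (out of 23 total residues).

A + B = {4, 8, 9, 12, 15, 16, 17, 19, 20, 21}


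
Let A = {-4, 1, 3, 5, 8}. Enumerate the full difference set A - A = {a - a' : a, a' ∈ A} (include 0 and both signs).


A - A = {a - a' : a, a' ∈ A}.
Compute a - a' for each ordered pair (a, a'):
a = -4: -4--4=0, -4-1=-5, -4-3=-7, -4-5=-9, -4-8=-12
a = 1: 1--4=5, 1-1=0, 1-3=-2, 1-5=-4, 1-8=-7
a = 3: 3--4=7, 3-1=2, 3-3=0, 3-5=-2, 3-8=-5
a = 5: 5--4=9, 5-1=4, 5-3=2, 5-5=0, 5-8=-3
a = 8: 8--4=12, 8-1=7, 8-3=5, 8-5=3, 8-8=0
Collecting distinct values (and noting 0 appears from a-a):
A - A = {-12, -9, -7, -5, -4, -3, -2, 0, 2, 3, 4, 5, 7, 9, 12}
|A - A| = 15

A - A = {-12, -9, -7, -5, -4, -3, -2, 0, 2, 3, 4, 5, 7, 9, 12}


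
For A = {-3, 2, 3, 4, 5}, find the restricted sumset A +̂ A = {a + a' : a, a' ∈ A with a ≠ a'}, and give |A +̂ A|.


Restricted sumset: A +̂ A = {a + a' : a ∈ A, a' ∈ A, a ≠ a'}.
Equivalently, take A + A and drop any sum 2a that is achievable ONLY as a + a for a ∈ A (i.e. sums representable only with equal summands).
Enumerate pairs (a, a') with a < a' (symmetric, so each unordered pair gives one sum; this covers all a ≠ a'):
  -3 + 2 = -1
  -3 + 3 = 0
  -3 + 4 = 1
  -3 + 5 = 2
  2 + 3 = 5
  2 + 4 = 6
  2 + 5 = 7
  3 + 4 = 7
  3 + 5 = 8
  4 + 5 = 9
Collected distinct sums: {-1, 0, 1, 2, 5, 6, 7, 8, 9}
|A +̂ A| = 9
(Reference bound: |A +̂ A| ≥ 2|A| - 3 for |A| ≥ 2, with |A| = 5 giving ≥ 7.)

|A +̂ A| = 9


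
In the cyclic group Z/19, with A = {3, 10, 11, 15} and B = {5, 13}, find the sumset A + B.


Work in Z/19Z: reduce every sum a + b modulo 19.
Enumerate all 8 pairs:
a = 3: 3+5=8, 3+13=16
a = 10: 10+5=15, 10+13=4
a = 11: 11+5=16, 11+13=5
a = 15: 15+5=1, 15+13=9
Distinct residues collected: {1, 4, 5, 8, 9, 15, 16}
|A + B| = 7 (out of 19 total residues).

A + B = {1, 4, 5, 8, 9, 15, 16}


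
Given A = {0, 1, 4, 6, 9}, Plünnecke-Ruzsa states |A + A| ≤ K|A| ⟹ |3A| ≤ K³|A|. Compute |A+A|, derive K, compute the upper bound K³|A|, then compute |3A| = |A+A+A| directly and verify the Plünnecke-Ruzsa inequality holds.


|A| = 5.
Step 1: Compute A + A by enumerating all 25 pairs.
A + A = {0, 1, 2, 4, 5, 6, 7, 8, 9, 10, 12, 13, 15, 18}, so |A + A| = 14.
Step 2: Doubling constant K = |A + A|/|A| = 14/5 = 14/5 ≈ 2.8000.
Step 3: Plünnecke-Ruzsa gives |3A| ≤ K³·|A| = (2.8000)³ · 5 ≈ 109.7600.
Step 4: Compute 3A = A + A + A directly by enumerating all triples (a,b,c) ∈ A³; |3A| = 24.
Step 5: Check 24 ≤ 109.7600? Yes ✓.

K = 14/5, Plünnecke-Ruzsa bound K³|A| ≈ 109.7600, |3A| = 24, inequality holds.


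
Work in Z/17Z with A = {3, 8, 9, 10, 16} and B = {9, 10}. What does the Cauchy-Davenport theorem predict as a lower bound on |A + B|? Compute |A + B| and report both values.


Cauchy-Davenport: |A + B| ≥ min(p, |A| + |B| - 1) for A, B nonempty in Z/pZ.
|A| = 5, |B| = 2, p = 17.
CD lower bound = min(17, 5 + 2 - 1) = min(17, 6) = 6.
Compute A + B mod 17 directly:
a = 3: 3+9=12, 3+10=13
a = 8: 8+9=0, 8+10=1
a = 9: 9+9=1, 9+10=2
a = 10: 10+9=2, 10+10=3
a = 16: 16+9=8, 16+10=9
A + B = {0, 1, 2, 3, 8, 9, 12, 13}, so |A + B| = 8.
Verify: 8 ≥ 6? Yes ✓.

CD lower bound = 6, actual |A + B| = 8.


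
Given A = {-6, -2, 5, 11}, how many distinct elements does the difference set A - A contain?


A - A = {a - a' : a, a' ∈ A}; |A| = 4.
Bounds: 2|A|-1 ≤ |A - A| ≤ |A|² - |A| + 1, i.e. 7 ≤ |A - A| ≤ 13.
Note: 0 ∈ A - A always (from a - a). The set is symmetric: if d ∈ A - A then -d ∈ A - A.
Enumerate nonzero differences d = a - a' with a > a' (then include -d):
Positive differences: {4, 6, 7, 11, 13, 17}
Full difference set: {0} ∪ (positive diffs) ∪ (negative diffs).
|A - A| = 1 + 2·6 = 13 (matches direct enumeration: 13).

|A - A| = 13


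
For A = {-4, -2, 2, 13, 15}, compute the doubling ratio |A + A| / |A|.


|A| = 5.
Compute A + A by enumerating all 25 pairs.
A + A = {-8, -6, -4, -2, 0, 4, 9, 11, 13, 15, 17, 26, 28, 30}, so |A + A| = 14.
K = |A + A| / |A| = 14/5 (already in lowest terms) ≈ 2.8000.
Reference: AP of size 5 gives K = 9/5 ≈ 1.8000; a fully generic set of size 5 gives K ≈ 3.0000.

|A| = 5, |A + A| = 14, K = 14/5.


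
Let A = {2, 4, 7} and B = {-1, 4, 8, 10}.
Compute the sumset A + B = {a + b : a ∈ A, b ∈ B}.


A + B = {a + b : a ∈ A, b ∈ B}.
Enumerate all |A|·|B| = 3·4 = 12 pairs (a, b) and collect distinct sums.
a = 2: 2+-1=1, 2+4=6, 2+8=10, 2+10=12
a = 4: 4+-1=3, 4+4=8, 4+8=12, 4+10=14
a = 7: 7+-1=6, 7+4=11, 7+8=15, 7+10=17
Collecting distinct sums: A + B = {1, 3, 6, 8, 10, 11, 12, 14, 15, 17}
|A + B| = 10

A + B = {1, 3, 6, 8, 10, 11, 12, 14, 15, 17}


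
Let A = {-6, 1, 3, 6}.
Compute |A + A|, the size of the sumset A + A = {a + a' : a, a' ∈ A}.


A + A = {a + a' : a, a' ∈ A}; |A| = 4.
General bounds: 2|A| - 1 ≤ |A + A| ≤ |A|(|A|+1)/2, i.e. 7 ≤ |A + A| ≤ 10.
Lower bound 2|A|-1 is attained iff A is an arithmetic progression.
Enumerate sums a + a' for a ≤ a' (symmetric, so this suffices):
a = -6: -6+-6=-12, -6+1=-5, -6+3=-3, -6+6=0
a = 1: 1+1=2, 1+3=4, 1+6=7
a = 3: 3+3=6, 3+6=9
a = 6: 6+6=12
Distinct sums: {-12, -5, -3, 0, 2, 4, 6, 7, 9, 12}
|A + A| = 10

|A + A| = 10


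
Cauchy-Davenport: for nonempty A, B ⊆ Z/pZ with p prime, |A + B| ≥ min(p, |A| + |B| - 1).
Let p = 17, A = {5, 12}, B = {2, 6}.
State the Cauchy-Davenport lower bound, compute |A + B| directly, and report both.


Cauchy-Davenport: |A + B| ≥ min(p, |A| + |B| - 1) for A, B nonempty in Z/pZ.
|A| = 2, |B| = 2, p = 17.
CD lower bound = min(17, 2 + 2 - 1) = min(17, 3) = 3.
Compute A + B mod 17 directly:
a = 5: 5+2=7, 5+6=11
a = 12: 12+2=14, 12+6=1
A + B = {1, 7, 11, 14}, so |A + B| = 4.
Verify: 4 ≥ 3? Yes ✓.

CD lower bound = 3, actual |A + B| = 4.


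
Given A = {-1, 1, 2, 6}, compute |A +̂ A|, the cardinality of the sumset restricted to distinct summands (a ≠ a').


Restricted sumset: A +̂ A = {a + a' : a ∈ A, a' ∈ A, a ≠ a'}.
Equivalently, take A + A and drop any sum 2a that is achievable ONLY as a + a for a ∈ A (i.e. sums representable only with equal summands).
Enumerate pairs (a, a') with a < a' (symmetric, so each unordered pair gives one sum; this covers all a ≠ a'):
  -1 + 1 = 0
  -1 + 2 = 1
  -1 + 6 = 5
  1 + 2 = 3
  1 + 6 = 7
  2 + 6 = 8
Collected distinct sums: {0, 1, 3, 5, 7, 8}
|A +̂ A| = 6
(Reference bound: |A +̂ A| ≥ 2|A| - 3 for |A| ≥ 2, with |A| = 4 giving ≥ 5.)

|A +̂ A| = 6


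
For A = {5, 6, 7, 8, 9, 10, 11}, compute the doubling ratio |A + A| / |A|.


|A| = 7.
Compute A + A by enumerating all 49 pairs.
A + A = {10, 11, 12, 13, 14, 15, 16, 17, 18, 19, 20, 21, 22}, so |A + A| = 13.
K = |A + A| / |A| = 13/7 (already in lowest terms) ≈ 1.8571.
Reference: AP of size 7 gives K = 13/7 ≈ 1.8571; a fully generic set of size 7 gives K ≈ 4.0000.

|A| = 7, |A + A| = 13, K = 13/7.


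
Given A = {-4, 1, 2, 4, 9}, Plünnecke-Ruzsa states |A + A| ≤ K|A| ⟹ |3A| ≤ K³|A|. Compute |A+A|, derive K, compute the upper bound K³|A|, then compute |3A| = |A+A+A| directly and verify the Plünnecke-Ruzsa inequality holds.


|A| = 5.
Step 1: Compute A + A by enumerating all 25 pairs.
A + A = {-8, -3, -2, 0, 2, 3, 4, 5, 6, 8, 10, 11, 13, 18}, so |A + A| = 14.
Step 2: Doubling constant K = |A + A|/|A| = 14/5 = 14/5 ≈ 2.8000.
Step 3: Plünnecke-Ruzsa gives |3A| ≤ K³·|A| = (2.8000)³ · 5 ≈ 109.7600.
Step 4: Compute 3A = A + A + A directly by enumerating all triples (a,b,c) ∈ A³; |3A| = 27.
Step 5: Check 27 ≤ 109.7600? Yes ✓.

K = 14/5, Plünnecke-Ruzsa bound K³|A| ≈ 109.7600, |3A| = 27, inequality holds.


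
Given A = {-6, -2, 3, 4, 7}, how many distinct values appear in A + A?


A + A = {a + a' : a, a' ∈ A}; |A| = 5.
General bounds: 2|A| - 1 ≤ |A + A| ≤ |A|(|A|+1)/2, i.e. 9 ≤ |A + A| ≤ 15.
Lower bound 2|A|-1 is attained iff A is an arithmetic progression.
Enumerate sums a + a' for a ≤ a' (symmetric, so this suffices):
a = -6: -6+-6=-12, -6+-2=-8, -6+3=-3, -6+4=-2, -6+7=1
a = -2: -2+-2=-4, -2+3=1, -2+4=2, -2+7=5
a = 3: 3+3=6, 3+4=7, 3+7=10
a = 4: 4+4=8, 4+7=11
a = 7: 7+7=14
Distinct sums: {-12, -8, -4, -3, -2, 1, 2, 5, 6, 7, 8, 10, 11, 14}
|A + A| = 14

|A + A| = 14


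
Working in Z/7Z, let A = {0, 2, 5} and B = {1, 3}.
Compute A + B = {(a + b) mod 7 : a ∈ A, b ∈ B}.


Work in Z/7Z: reduce every sum a + b modulo 7.
Enumerate all 6 pairs:
a = 0: 0+1=1, 0+3=3
a = 2: 2+1=3, 2+3=5
a = 5: 5+1=6, 5+3=1
Distinct residues collected: {1, 3, 5, 6}
|A + B| = 4 (out of 7 total residues).

A + B = {1, 3, 5, 6}


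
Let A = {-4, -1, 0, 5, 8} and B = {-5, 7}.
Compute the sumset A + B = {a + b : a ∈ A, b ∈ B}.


A + B = {a + b : a ∈ A, b ∈ B}.
Enumerate all |A|·|B| = 5·2 = 10 pairs (a, b) and collect distinct sums.
a = -4: -4+-5=-9, -4+7=3
a = -1: -1+-5=-6, -1+7=6
a = 0: 0+-5=-5, 0+7=7
a = 5: 5+-5=0, 5+7=12
a = 8: 8+-5=3, 8+7=15
Collecting distinct sums: A + B = {-9, -6, -5, 0, 3, 6, 7, 12, 15}
|A + B| = 9

A + B = {-9, -6, -5, 0, 3, 6, 7, 12, 15}


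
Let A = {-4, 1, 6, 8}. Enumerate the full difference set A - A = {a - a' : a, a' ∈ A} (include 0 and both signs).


A - A = {a - a' : a, a' ∈ A}.
Compute a - a' for each ordered pair (a, a'):
a = -4: -4--4=0, -4-1=-5, -4-6=-10, -4-8=-12
a = 1: 1--4=5, 1-1=0, 1-6=-5, 1-8=-7
a = 6: 6--4=10, 6-1=5, 6-6=0, 6-8=-2
a = 8: 8--4=12, 8-1=7, 8-6=2, 8-8=0
Collecting distinct values (and noting 0 appears from a-a):
A - A = {-12, -10, -7, -5, -2, 0, 2, 5, 7, 10, 12}
|A - A| = 11

A - A = {-12, -10, -7, -5, -2, 0, 2, 5, 7, 10, 12}


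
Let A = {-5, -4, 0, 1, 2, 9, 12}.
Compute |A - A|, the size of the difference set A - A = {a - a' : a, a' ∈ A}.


A - A = {a - a' : a, a' ∈ A}; |A| = 7.
Bounds: 2|A|-1 ≤ |A - A| ≤ |A|² - |A| + 1, i.e. 13 ≤ |A - A| ≤ 43.
Note: 0 ∈ A - A always (from a - a). The set is symmetric: if d ∈ A - A then -d ∈ A - A.
Enumerate nonzero differences d = a - a' with a > a' (then include -d):
Positive differences: {1, 2, 3, 4, 5, 6, 7, 8, 9, 10, 11, 12, 13, 14, 16, 17}
Full difference set: {0} ∪ (positive diffs) ∪ (negative diffs).
|A - A| = 1 + 2·16 = 33 (matches direct enumeration: 33).

|A - A| = 33


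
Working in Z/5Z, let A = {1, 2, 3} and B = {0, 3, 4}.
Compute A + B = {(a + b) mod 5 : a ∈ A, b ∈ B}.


Work in Z/5Z: reduce every sum a + b modulo 5.
Enumerate all 9 pairs:
a = 1: 1+0=1, 1+3=4, 1+4=0
a = 2: 2+0=2, 2+3=0, 2+4=1
a = 3: 3+0=3, 3+3=1, 3+4=2
Distinct residues collected: {0, 1, 2, 3, 4}
|A + B| = 5 (out of 5 total residues).

A + B = {0, 1, 2, 3, 4}


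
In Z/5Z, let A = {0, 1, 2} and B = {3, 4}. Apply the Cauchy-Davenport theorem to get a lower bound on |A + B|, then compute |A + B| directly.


Cauchy-Davenport: |A + B| ≥ min(p, |A| + |B| - 1) for A, B nonempty in Z/pZ.
|A| = 3, |B| = 2, p = 5.
CD lower bound = min(5, 3 + 2 - 1) = min(5, 4) = 4.
Compute A + B mod 5 directly:
a = 0: 0+3=3, 0+4=4
a = 1: 1+3=4, 1+4=0
a = 2: 2+3=0, 2+4=1
A + B = {0, 1, 3, 4}, so |A + B| = 4.
Verify: 4 ≥ 4? Yes ✓.

CD lower bound = 4, actual |A + B| = 4.


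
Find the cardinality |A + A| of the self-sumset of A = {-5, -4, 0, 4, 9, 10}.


A + A = {a + a' : a, a' ∈ A}; |A| = 6.
General bounds: 2|A| - 1 ≤ |A + A| ≤ |A|(|A|+1)/2, i.e. 11 ≤ |A + A| ≤ 21.
Lower bound 2|A|-1 is attained iff A is an arithmetic progression.
Enumerate sums a + a' for a ≤ a' (symmetric, so this suffices):
a = -5: -5+-5=-10, -5+-4=-9, -5+0=-5, -5+4=-1, -5+9=4, -5+10=5
a = -4: -4+-4=-8, -4+0=-4, -4+4=0, -4+9=5, -4+10=6
a = 0: 0+0=0, 0+4=4, 0+9=9, 0+10=10
a = 4: 4+4=8, 4+9=13, 4+10=14
a = 9: 9+9=18, 9+10=19
a = 10: 10+10=20
Distinct sums: {-10, -9, -8, -5, -4, -1, 0, 4, 5, 6, 8, 9, 10, 13, 14, 18, 19, 20}
|A + A| = 18

|A + A| = 18


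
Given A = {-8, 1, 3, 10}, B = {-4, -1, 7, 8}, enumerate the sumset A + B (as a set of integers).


A + B = {a + b : a ∈ A, b ∈ B}.
Enumerate all |A|·|B| = 4·4 = 16 pairs (a, b) and collect distinct sums.
a = -8: -8+-4=-12, -8+-1=-9, -8+7=-1, -8+8=0
a = 1: 1+-4=-3, 1+-1=0, 1+7=8, 1+8=9
a = 3: 3+-4=-1, 3+-1=2, 3+7=10, 3+8=11
a = 10: 10+-4=6, 10+-1=9, 10+7=17, 10+8=18
Collecting distinct sums: A + B = {-12, -9, -3, -1, 0, 2, 6, 8, 9, 10, 11, 17, 18}
|A + B| = 13

A + B = {-12, -9, -3, -1, 0, 2, 6, 8, 9, 10, 11, 17, 18}


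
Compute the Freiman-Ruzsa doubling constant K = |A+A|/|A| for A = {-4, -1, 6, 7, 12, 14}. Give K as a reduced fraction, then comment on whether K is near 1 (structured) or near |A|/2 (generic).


|A| = 6.
Compute A + A by enumerating all 36 pairs.
A + A = {-8, -5, -2, 2, 3, 5, 6, 8, 10, 11, 12, 13, 14, 18, 19, 20, 21, 24, 26, 28}, so |A + A| = 20.
K = |A + A| / |A| = 20/6 = 10/3 ≈ 3.3333.
Reference: AP of size 6 gives K = 11/6 ≈ 1.8333; a fully generic set of size 6 gives K ≈ 3.5000.

|A| = 6, |A + A| = 20, K = 20/6 = 10/3.


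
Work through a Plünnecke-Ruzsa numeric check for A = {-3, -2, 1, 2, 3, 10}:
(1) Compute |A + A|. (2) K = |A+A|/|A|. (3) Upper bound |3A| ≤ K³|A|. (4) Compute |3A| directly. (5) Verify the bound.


|A| = 6.
Step 1: Compute A + A by enumerating all 36 pairs.
A + A = {-6, -5, -4, -2, -1, 0, 1, 2, 3, 4, 5, 6, 7, 8, 11, 12, 13, 20}, so |A + A| = 18.
Step 2: Doubling constant K = |A + A|/|A| = 18/6 = 18/6 ≈ 3.0000.
Step 3: Plünnecke-Ruzsa gives |3A| ≤ K³·|A| = (3.0000)³ · 6 ≈ 162.0000.
Step 4: Compute 3A = A + A + A directly by enumerating all triples (a,b,c) ∈ A³; |3A| = 32.
Step 5: Check 32 ≤ 162.0000? Yes ✓.

K = 18/6, Plünnecke-Ruzsa bound K³|A| ≈ 162.0000, |3A| = 32, inequality holds.


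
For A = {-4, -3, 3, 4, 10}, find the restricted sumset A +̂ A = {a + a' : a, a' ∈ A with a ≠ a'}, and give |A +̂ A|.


Restricted sumset: A +̂ A = {a + a' : a ∈ A, a' ∈ A, a ≠ a'}.
Equivalently, take A + A and drop any sum 2a that is achievable ONLY as a + a for a ∈ A (i.e. sums representable only with equal summands).
Enumerate pairs (a, a') with a < a' (symmetric, so each unordered pair gives one sum; this covers all a ≠ a'):
  -4 + -3 = -7
  -4 + 3 = -1
  -4 + 4 = 0
  -4 + 10 = 6
  -3 + 3 = 0
  -3 + 4 = 1
  -3 + 10 = 7
  3 + 4 = 7
  3 + 10 = 13
  4 + 10 = 14
Collected distinct sums: {-7, -1, 0, 1, 6, 7, 13, 14}
|A +̂ A| = 8
(Reference bound: |A +̂ A| ≥ 2|A| - 3 for |A| ≥ 2, with |A| = 5 giving ≥ 7.)

|A +̂ A| = 8


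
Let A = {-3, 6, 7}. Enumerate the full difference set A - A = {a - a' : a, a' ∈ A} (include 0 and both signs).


A - A = {a - a' : a, a' ∈ A}.
Compute a - a' for each ordered pair (a, a'):
a = -3: -3--3=0, -3-6=-9, -3-7=-10
a = 6: 6--3=9, 6-6=0, 6-7=-1
a = 7: 7--3=10, 7-6=1, 7-7=0
Collecting distinct values (and noting 0 appears from a-a):
A - A = {-10, -9, -1, 0, 1, 9, 10}
|A - A| = 7

A - A = {-10, -9, -1, 0, 1, 9, 10}


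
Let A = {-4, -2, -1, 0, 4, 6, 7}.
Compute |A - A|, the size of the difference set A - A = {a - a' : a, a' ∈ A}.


A - A = {a - a' : a, a' ∈ A}; |A| = 7.
Bounds: 2|A|-1 ≤ |A - A| ≤ |A|² - |A| + 1, i.e. 13 ≤ |A - A| ≤ 43.
Note: 0 ∈ A - A always (from a - a). The set is symmetric: if d ∈ A - A then -d ∈ A - A.
Enumerate nonzero differences d = a - a' with a > a' (then include -d):
Positive differences: {1, 2, 3, 4, 5, 6, 7, 8, 9, 10, 11}
Full difference set: {0} ∪ (positive diffs) ∪ (negative diffs).
|A - A| = 1 + 2·11 = 23 (matches direct enumeration: 23).

|A - A| = 23


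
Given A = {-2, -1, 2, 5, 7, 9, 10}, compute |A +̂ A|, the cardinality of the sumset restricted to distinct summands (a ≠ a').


Restricted sumset: A +̂ A = {a + a' : a ∈ A, a' ∈ A, a ≠ a'}.
Equivalently, take A + A and drop any sum 2a that is achievable ONLY as a + a for a ∈ A (i.e. sums representable only with equal summands).
Enumerate pairs (a, a') with a < a' (symmetric, so each unordered pair gives one sum; this covers all a ≠ a'):
  -2 + -1 = -3
  -2 + 2 = 0
  -2 + 5 = 3
  -2 + 7 = 5
  -2 + 9 = 7
  -2 + 10 = 8
  -1 + 2 = 1
  -1 + 5 = 4
  -1 + 7 = 6
  -1 + 9 = 8
  -1 + 10 = 9
  2 + 5 = 7
  2 + 7 = 9
  2 + 9 = 11
  2 + 10 = 12
  5 + 7 = 12
  5 + 9 = 14
  5 + 10 = 15
  7 + 9 = 16
  7 + 10 = 17
  9 + 10 = 19
Collected distinct sums: {-3, 0, 1, 3, 4, 5, 6, 7, 8, 9, 11, 12, 14, 15, 16, 17, 19}
|A +̂ A| = 17
(Reference bound: |A +̂ A| ≥ 2|A| - 3 for |A| ≥ 2, with |A| = 7 giving ≥ 11.)

|A +̂ A| = 17


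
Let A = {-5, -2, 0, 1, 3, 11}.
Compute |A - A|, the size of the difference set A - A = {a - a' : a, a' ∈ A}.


A - A = {a - a' : a, a' ∈ A}; |A| = 6.
Bounds: 2|A|-1 ≤ |A - A| ≤ |A|² - |A| + 1, i.e. 11 ≤ |A - A| ≤ 31.
Note: 0 ∈ A - A always (from a - a). The set is symmetric: if d ∈ A - A then -d ∈ A - A.
Enumerate nonzero differences d = a - a' with a > a' (then include -d):
Positive differences: {1, 2, 3, 5, 6, 8, 10, 11, 13, 16}
Full difference set: {0} ∪ (positive diffs) ∪ (negative diffs).
|A - A| = 1 + 2·10 = 21 (matches direct enumeration: 21).

|A - A| = 21


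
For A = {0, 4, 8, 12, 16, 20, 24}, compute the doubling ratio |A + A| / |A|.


|A| = 7.
Compute A + A by enumerating all 49 pairs.
A + A = {0, 4, 8, 12, 16, 20, 24, 28, 32, 36, 40, 44, 48}, so |A + A| = 13.
K = |A + A| / |A| = 13/7 (already in lowest terms) ≈ 1.8571.
Reference: AP of size 7 gives K = 13/7 ≈ 1.8571; a fully generic set of size 7 gives K ≈ 4.0000.

|A| = 7, |A + A| = 13, K = 13/7.


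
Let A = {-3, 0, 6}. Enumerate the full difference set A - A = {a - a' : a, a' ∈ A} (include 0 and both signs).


A - A = {a - a' : a, a' ∈ A}.
Compute a - a' for each ordered pair (a, a'):
a = -3: -3--3=0, -3-0=-3, -3-6=-9
a = 0: 0--3=3, 0-0=0, 0-6=-6
a = 6: 6--3=9, 6-0=6, 6-6=0
Collecting distinct values (and noting 0 appears from a-a):
A - A = {-9, -6, -3, 0, 3, 6, 9}
|A - A| = 7

A - A = {-9, -6, -3, 0, 3, 6, 9}


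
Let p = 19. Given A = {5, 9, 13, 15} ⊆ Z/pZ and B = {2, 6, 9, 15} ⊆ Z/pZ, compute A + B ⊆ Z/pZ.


Work in Z/19Z: reduce every sum a + b modulo 19.
Enumerate all 16 pairs:
a = 5: 5+2=7, 5+6=11, 5+9=14, 5+15=1
a = 9: 9+2=11, 9+6=15, 9+9=18, 9+15=5
a = 13: 13+2=15, 13+6=0, 13+9=3, 13+15=9
a = 15: 15+2=17, 15+6=2, 15+9=5, 15+15=11
Distinct residues collected: {0, 1, 2, 3, 5, 7, 9, 11, 14, 15, 17, 18}
|A + B| = 12 (out of 19 total residues).

A + B = {0, 1, 2, 3, 5, 7, 9, 11, 14, 15, 17, 18}


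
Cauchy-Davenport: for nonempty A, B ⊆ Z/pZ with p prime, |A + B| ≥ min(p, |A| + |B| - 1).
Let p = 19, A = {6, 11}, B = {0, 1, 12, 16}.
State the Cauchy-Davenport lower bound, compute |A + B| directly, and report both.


Cauchy-Davenport: |A + B| ≥ min(p, |A| + |B| - 1) for A, B nonempty in Z/pZ.
|A| = 2, |B| = 4, p = 19.
CD lower bound = min(19, 2 + 4 - 1) = min(19, 5) = 5.
Compute A + B mod 19 directly:
a = 6: 6+0=6, 6+1=7, 6+12=18, 6+16=3
a = 11: 11+0=11, 11+1=12, 11+12=4, 11+16=8
A + B = {3, 4, 6, 7, 8, 11, 12, 18}, so |A + B| = 8.
Verify: 8 ≥ 5? Yes ✓.

CD lower bound = 5, actual |A + B| = 8.


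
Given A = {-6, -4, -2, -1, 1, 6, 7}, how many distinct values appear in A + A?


A + A = {a + a' : a, a' ∈ A}; |A| = 7.
General bounds: 2|A| - 1 ≤ |A + A| ≤ |A|(|A|+1)/2, i.e. 13 ≤ |A + A| ≤ 28.
Lower bound 2|A|-1 is attained iff A is an arithmetic progression.
Enumerate sums a + a' for a ≤ a' (symmetric, so this suffices):
a = -6: -6+-6=-12, -6+-4=-10, -6+-2=-8, -6+-1=-7, -6+1=-5, -6+6=0, -6+7=1
a = -4: -4+-4=-8, -4+-2=-6, -4+-1=-5, -4+1=-3, -4+6=2, -4+7=3
a = -2: -2+-2=-4, -2+-1=-3, -2+1=-1, -2+6=4, -2+7=5
a = -1: -1+-1=-2, -1+1=0, -1+6=5, -1+7=6
a = 1: 1+1=2, 1+6=7, 1+7=8
a = 6: 6+6=12, 6+7=13
a = 7: 7+7=14
Distinct sums: {-12, -10, -8, -7, -6, -5, -4, -3, -2, -1, 0, 1, 2, 3, 4, 5, 6, 7, 8, 12, 13, 14}
|A + A| = 22

|A + A| = 22


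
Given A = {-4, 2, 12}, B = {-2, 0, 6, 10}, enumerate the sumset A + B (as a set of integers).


A + B = {a + b : a ∈ A, b ∈ B}.
Enumerate all |A|·|B| = 3·4 = 12 pairs (a, b) and collect distinct sums.
a = -4: -4+-2=-6, -4+0=-4, -4+6=2, -4+10=6
a = 2: 2+-2=0, 2+0=2, 2+6=8, 2+10=12
a = 12: 12+-2=10, 12+0=12, 12+6=18, 12+10=22
Collecting distinct sums: A + B = {-6, -4, 0, 2, 6, 8, 10, 12, 18, 22}
|A + B| = 10

A + B = {-6, -4, 0, 2, 6, 8, 10, 12, 18, 22}


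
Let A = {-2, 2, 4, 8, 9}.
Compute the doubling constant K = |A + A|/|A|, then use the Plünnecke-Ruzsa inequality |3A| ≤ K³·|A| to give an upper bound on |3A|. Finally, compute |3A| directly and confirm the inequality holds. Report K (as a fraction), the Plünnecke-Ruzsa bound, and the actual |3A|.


|A| = 5.
Step 1: Compute A + A by enumerating all 25 pairs.
A + A = {-4, 0, 2, 4, 6, 7, 8, 10, 11, 12, 13, 16, 17, 18}, so |A + A| = 14.
Step 2: Doubling constant K = |A + A|/|A| = 14/5 = 14/5 ≈ 2.8000.
Step 3: Plünnecke-Ruzsa gives |3A| ≤ K³·|A| = (2.8000)³ · 5 ≈ 109.7600.
Step 4: Compute 3A = A + A + A directly by enumerating all triples (a,b,c) ∈ A³; |3A| = 26.
Step 5: Check 26 ≤ 109.7600? Yes ✓.

K = 14/5, Plünnecke-Ruzsa bound K³|A| ≈ 109.7600, |3A| = 26, inequality holds.


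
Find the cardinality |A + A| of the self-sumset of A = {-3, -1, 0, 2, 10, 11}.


A + A = {a + a' : a, a' ∈ A}; |A| = 6.
General bounds: 2|A| - 1 ≤ |A + A| ≤ |A|(|A|+1)/2, i.e. 11 ≤ |A + A| ≤ 21.
Lower bound 2|A|-1 is attained iff A is an arithmetic progression.
Enumerate sums a + a' for a ≤ a' (symmetric, so this suffices):
a = -3: -3+-3=-6, -3+-1=-4, -3+0=-3, -3+2=-1, -3+10=7, -3+11=8
a = -1: -1+-1=-2, -1+0=-1, -1+2=1, -1+10=9, -1+11=10
a = 0: 0+0=0, 0+2=2, 0+10=10, 0+11=11
a = 2: 2+2=4, 2+10=12, 2+11=13
a = 10: 10+10=20, 10+11=21
a = 11: 11+11=22
Distinct sums: {-6, -4, -3, -2, -1, 0, 1, 2, 4, 7, 8, 9, 10, 11, 12, 13, 20, 21, 22}
|A + A| = 19

|A + A| = 19


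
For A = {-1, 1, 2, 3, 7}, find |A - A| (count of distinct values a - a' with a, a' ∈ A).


A - A = {a - a' : a, a' ∈ A}; |A| = 5.
Bounds: 2|A|-1 ≤ |A - A| ≤ |A|² - |A| + 1, i.e. 9 ≤ |A - A| ≤ 21.
Note: 0 ∈ A - A always (from a - a). The set is symmetric: if d ∈ A - A then -d ∈ A - A.
Enumerate nonzero differences d = a - a' with a > a' (then include -d):
Positive differences: {1, 2, 3, 4, 5, 6, 8}
Full difference set: {0} ∪ (positive diffs) ∪ (negative diffs).
|A - A| = 1 + 2·7 = 15 (matches direct enumeration: 15).

|A - A| = 15


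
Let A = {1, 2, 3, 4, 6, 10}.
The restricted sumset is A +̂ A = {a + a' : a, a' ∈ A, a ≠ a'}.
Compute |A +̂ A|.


Restricted sumset: A +̂ A = {a + a' : a ∈ A, a' ∈ A, a ≠ a'}.
Equivalently, take A + A and drop any sum 2a that is achievable ONLY as a + a for a ∈ A (i.e. sums representable only with equal summands).
Enumerate pairs (a, a') with a < a' (symmetric, so each unordered pair gives one sum; this covers all a ≠ a'):
  1 + 2 = 3
  1 + 3 = 4
  1 + 4 = 5
  1 + 6 = 7
  1 + 10 = 11
  2 + 3 = 5
  2 + 4 = 6
  2 + 6 = 8
  2 + 10 = 12
  3 + 4 = 7
  3 + 6 = 9
  3 + 10 = 13
  4 + 6 = 10
  4 + 10 = 14
  6 + 10 = 16
Collected distinct sums: {3, 4, 5, 6, 7, 8, 9, 10, 11, 12, 13, 14, 16}
|A +̂ A| = 13
(Reference bound: |A +̂ A| ≥ 2|A| - 3 for |A| ≥ 2, with |A| = 6 giving ≥ 9.)

|A +̂ A| = 13


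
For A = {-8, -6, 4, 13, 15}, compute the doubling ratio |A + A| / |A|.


|A| = 5.
Compute A + A by enumerating all 25 pairs.
A + A = {-16, -14, -12, -4, -2, 5, 7, 8, 9, 17, 19, 26, 28, 30}, so |A + A| = 14.
K = |A + A| / |A| = 14/5 (already in lowest terms) ≈ 2.8000.
Reference: AP of size 5 gives K = 9/5 ≈ 1.8000; a fully generic set of size 5 gives K ≈ 3.0000.

|A| = 5, |A + A| = 14, K = 14/5.


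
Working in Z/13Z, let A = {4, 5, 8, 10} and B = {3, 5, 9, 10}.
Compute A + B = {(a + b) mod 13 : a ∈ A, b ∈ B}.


Work in Z/13Z: reduce every sum a + b modulo 13.
Enumerate all 16 pairs:
a = 4: 4+3=7, 4+5=9, 4+9=0, 4+10=1
a = 5: 5+3=8, 5+5=10, 5+9=1, 5+10=2
a = 8: 8+3=11, 8+5=0, 8+9=4, 8+10=5
a = 10: 10+3=0, 10+5=2, 10+9=6, 10+10=7
Distinct residues collected: {0, 1, 2, 4, 5, 6, 7, 8, 9, 10, 11}
|A + B| = 11 (out of 13 total residues).

A + B = {0, 1, 2, 4, 5, 6, 7, 8, 9, 10, 11}


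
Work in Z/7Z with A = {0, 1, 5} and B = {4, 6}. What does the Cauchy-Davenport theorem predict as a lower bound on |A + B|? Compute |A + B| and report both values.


Cauchy-Davenport: |A + B| ≥ min(p, |A| + |B| - 1) for A, B nonempty in Z/pZ.
|A| = 3, |B| = 2, p = 7.
CD lower bound = min(7, 3 + 2 - 1) = min(7, 4) = 4.
Compute A + B mod 7 directly:
a = 0: 0+4=4, 0+6=6
a = 1: 1+4=5, 1+6=0
a = 5: 5+4=2, 5+6=4
A + B = {0, 2, 4, 5, 6}, so |A + B| = 5.
Verify: 5 ≥ 4? Yes ✓.

CD lower bound = 4, actual |A + B| = 5.


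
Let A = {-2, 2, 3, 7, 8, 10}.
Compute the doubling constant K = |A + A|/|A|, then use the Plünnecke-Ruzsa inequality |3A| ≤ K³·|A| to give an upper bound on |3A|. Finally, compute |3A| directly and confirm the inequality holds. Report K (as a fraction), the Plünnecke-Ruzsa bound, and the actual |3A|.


|A| = 6.
Step 1: Compute A + A by enumerating all 36 pairs.
A + A = {-4, 0, 1, 4, 5, 6, 8, 9, 10, 11, 12, 13, 14, 15, 16, 17, 18, 20}, so |A + A| = 18.
Step 2: Doubling constant K = |A + A|/|A| = 18/6 = 18/6 ≈ 3.0000.
Step 3: Plünnecke-Ruzsa gives |3A| ≤ K³·|A| = (3.0000)³ · 6 ≈ 162.0000.
Step 4: Compute 3A = A + A + A directly by enumerating all triples (a,b,c) ∈ A³; |3A| = 30.
Step 5: Check 30 ≤ 162.0000? Yes ✓.

K = 18/6, Plünnecke-Ruzsa bound K³|A| ≈ 162.0000, |3A| = 30, inequality holds.


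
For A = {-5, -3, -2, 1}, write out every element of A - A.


A - A = {a - a' : a, a' ∈ A}.
Compute a - a' for each ordered pair (a, a'):
a = -5: -5--5=0, -5--3=-2, -5--2=-3, -5-1=-6
a = -3: -3--5=2, -3--3=0, -3--2=-1, -3-1=-4
a = -2: -2--5=3, -2--3=1, -2--2=0, -2-1=-3
a = 1: 1--5=6, 1--3=4, 1--2=3, 1-1=0
Collecting distinct values (and noting 0 appears from a-a):
A - A = {-6, -4, -3, -2, -1, 0, 1, 2, 3, 4, 6}
|A - A| = 11

A - A = {-6, -4, -3, -2, -1, 0, 1, 2, 3, 4, 6}


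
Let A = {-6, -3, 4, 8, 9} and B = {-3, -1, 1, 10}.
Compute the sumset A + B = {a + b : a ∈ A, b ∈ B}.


A + B = {a + b : a ∈ A, b ∈ B}.
Enumerate all |A|·|B| = 5·4 = 20 pairs (a, b) and collect distinct sums.
a = -6: -6+-3=-9, -6+-1=-7, -6+1=-5, -6+10=4
a = -3: -3+-3=-6, -3+-1=-4, -3+1=-2, -3+10=7
a = 4: 4+-3=1, 4+-1=3, 4+1=5, 4+10=14
a = 8: 8+-3=5, 8+-1=7, 8+1=9, 8+10=18
a = 9: 9+-3=6, 9+-1=8, 9+1=10, 9+10=19
Collecting distinct sums: A + B = {-9, -7, -6, -5, -4, -2, 1, 3, 4, 5, 6, 7, 8, 9, 10, 14, 18, 19}
|A + B| = 18

A + B = {-9, -7, -6, -5, -4, -2, 1, 3, 4, 5, 6, 7, 8, 9, 10, 14, 18, 19}


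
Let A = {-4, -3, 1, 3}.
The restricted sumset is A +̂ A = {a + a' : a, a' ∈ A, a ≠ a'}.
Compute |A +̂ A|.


Restricted sumset: A +̂ A = {a + a' : a ∈ A, a' ∈ A, a ≠ a'}.
Equivalently, take A + A and drop any sum 2a that is achievable ONLY as a + a for a ∈ A (i.e. sums representable only with equal summands).
Enumerate pairs (a, a') with a < a' (symmetric, so each unordered pair gives one sum; this covers all a ≠ a'):
  -4 + -3 = -7
  -4 + 1 = -3
  -4 + 3 = -1
  -3 + 1 = -2
  -3 + 3 = 0
  1 + 3 = 4
Collected distinct sums: {-7, -3, -2, -1, 0, 4}
|A +̂ A| = 6
(Reference bound: |A +̂ A| ≥ 2|A| - 3 for |A| ≥ 2, with |A| = 4 giving ≥ 5.)

|A +̂ A| = 6


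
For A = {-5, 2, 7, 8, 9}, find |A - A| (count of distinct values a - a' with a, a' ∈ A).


A - A = {a - a' : a, a' ∈ A}; |A| = 5.
Bounds: 2|A|-1 ≤ |A - A| ≤ |A|² - |A| + 1, i.e. 9 ≤ |A - A| ≤ 21.
Note: 0 ∈ A - A always (from a - a). The set is symmetric: if d ∈ A - A then -d ∈ A - A.
Enumerate nonzero differences d = a - a' with a > a' (then include -d):
Positive differences: {1, 2, 5, 6, 7, 12, 13, 14}
Full difference set: {0} ∪ (positive diffs) ∪ (negative diffs).
|A - A| = 1 + 2·8 = 17 (matches direct enumeration: 17).

|A - A| = 17


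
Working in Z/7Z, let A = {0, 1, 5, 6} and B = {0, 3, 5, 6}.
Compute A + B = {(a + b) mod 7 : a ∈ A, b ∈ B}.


Work in Z/7Z: reduce every sum a + b modulo 7.
Enumerate all 16 pairs:
a = 0: 0+0=0, 0+3=3, 0+5=5, 0+6=6
a = 1: 1+0=1, 1+3=4, 1+5=6, 1+6=0
a = 5: 5+0=5, 5+3=1, 5+5=3, 5+6=4
a = 6: 6+0=6, 6+3=2, 6+5=4, 6+6=5
Distinct residues collected: {0, 1, 2, 3, 4, 5, 6}
|A + B| = 7 (out of 7 total residues).

A + B = {0, 1, 2, 3, 4, 5, 6}


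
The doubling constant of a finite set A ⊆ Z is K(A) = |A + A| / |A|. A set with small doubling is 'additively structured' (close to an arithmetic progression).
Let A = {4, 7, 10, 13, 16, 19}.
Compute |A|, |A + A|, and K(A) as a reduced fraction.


|A| = 6.
Compute A + A by enumerating all 36 pairs.
A + A = {8, 11, 14, 17, 20, 23, 26, 29, 32, 35, 38}, so |A + A| = 11.
K = |A + A| / |A| = 11/6 (already in lowest terms) ≈ 1.8333.
Reference: AP of size 6 gives K = 11/6 ≈ 1.8333; a fully generic set of size 6 gives K ≈ 3.5000.

|A| = 6, |A + A| = 11, K = 11/6.


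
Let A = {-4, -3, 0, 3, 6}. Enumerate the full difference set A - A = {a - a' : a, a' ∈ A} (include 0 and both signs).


A - A = {a - a' : a, a' ∈ A}.
Compute a - a' for each ordered pair (a, a'):
a = -4: -4--4=0, -4--3=-1, -4-0=-4, -4-3=-7, -4-6=-10
a = -3: -3--4=1, -3--3=0, -3-0=-3, -3-3=-6, -3-6=-9
a = 0: 0--4=4, 0--3=3, 0-0=0, 0-3=-3, 0-6=-6
a = 3: 3--4=7, 3--3=6, 3-0=3, 3-3=0, 3-6=-3
a = 6: 6--4=10, 6--3=9, 6-0=6, 6-3=3, 6-6=0
Collecting distinct values (and noting 0 appears from a-a):
A - A = {-10, -9, -7, -6, -4, -3, -1, 0, 1, 3, 4, 6, 7, 9, 10}
|A - A| = 15

A - A = {-10, -9, -7, -6, -4, -3, -1, 0, 1, 3, 4, 6, 7, 9, 10}


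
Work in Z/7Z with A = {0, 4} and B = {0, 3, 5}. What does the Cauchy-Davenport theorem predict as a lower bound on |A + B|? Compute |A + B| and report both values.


Cauchy-Davenport: |A + B| ≥ min(p, |A| + |B| - 1) for A, B nonempty in Z/pZ.
|A| = 2, |B| = 3, p = 7.
CD lower bound = min(7, 2 + 3 - 1) = min(7, 4) = 4.
Compute A + B mod 7 directly:
a = 0: 0+0=0, 0+3=3, 0+5=5
a = 4: 4+0=4, 4+3=0, 4+5=2
A + B = {0, 2, 3, 4, 5}, so |A + B| = 5.
Verify: 5 ≥ 4? Yes ✓.

CD lower bound = 4, actual |A + B| = 5.


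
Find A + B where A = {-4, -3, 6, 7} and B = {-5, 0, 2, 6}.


A + B = {a + b : a ∈ A, b ∈ B}.
Enumerate all |A|·|B| = 4·4 = 16 pairs (a, b) and collect distinct sums.
a = -4: -4+-5=-9, -4+0=-4, -4+2=-2, -4+6=2
a = -3: -3+-5=-8, -3+0=-3, -3+2=-1, -3+6=3
a = 6: 6+-5=1, 6+0=6, 6+2=8, 6+6=12
a = 7: 7+-5=2, 7+0=7, 7+2=9, 7+6=13
Collecting distinct sums: A + B = {-9, -8, -4, -3, -2, -1, 1, 2, 3, 6, 7, 8, 9, 12, 13}
|A + B| = 15

A + B = {-9, -8, -4, -3, -2, -1, 1, 2, 3, 6, 7, 8, 9, 12, 13}


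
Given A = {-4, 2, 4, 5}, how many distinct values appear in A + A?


A + A = {a + a' : a, a' ∈ A}; |A| = 4.
General bounds: 2|A| - 1 ≤ |A + A| ≤ |A|(|A|+1)/2, i.e. 7 ≤ |A + A| ≤ 10.
Lower bound 2|A|-1 is attained iff A is an arithmetic progression.
Enumerate sums a + a' for a ≤ a' (symmetric, so this suffices):
a = -4: -4+-4=-8, -4+2=-2, -4+4=0, -4+5=1
a = 2: 2+2=4, 2+4=6, 2+5=7
a = 4: 4+4=8, 4+5=9
a = 5: 5+5=10
Distinct sums: {-8, -2, 0, 1, 4, 6, 7, 8, 9, 10}
|A + A| = 10

|A + A| = 10


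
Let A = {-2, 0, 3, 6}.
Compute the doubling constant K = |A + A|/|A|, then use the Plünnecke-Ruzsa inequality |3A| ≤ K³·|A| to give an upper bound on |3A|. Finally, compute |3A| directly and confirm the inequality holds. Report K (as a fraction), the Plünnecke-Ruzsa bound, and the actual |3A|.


|A| = 4.
Step 1: Compute A + A by enumerating all 16 pairs.
A + A = {-4, -2, 0, 1, 3, 4, 6, 9, 12}, so |A + A| = 9.
Step 2: Doubling constant K = |A + A|/|A| = 9/4 = 9/4 ≈ 2.2500.
Step 3: Plünnecke-Ruzsa gives |3A| ≤ K³·|A| = (2.2500)³ · 4 ≈ 45.5625.
Step 4: Compute 3A = A + A + A directly by enumerating all triples (a,b,c) ∈ A³; |3A| = 16.
Step 5: Check 16 ≤ 45.5625? Yes ✓.

K = 9/4, Plünnecke-Ruzsa bound K³|A| ≈ 45.5625, |3A| = 16, inequality holds.


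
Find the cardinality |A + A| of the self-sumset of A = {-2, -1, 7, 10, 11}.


A + A = {a + a' : a, a' ∈ A}; |A| = 5.
General bounds: 2|A| - 1 ≤ |A + A| ≤ |A|(|A|+1)/2, i.e. 9 ≤ |A + A| ≤ 15.
Lower bound 2|A|-1 is attained iff A is an arithmetic progression.
Enumerate sums a + a' for a ≤ a' (symmetric, so this suffices):
a = -2: -2+-2=-4, -2+-1=-3, -2+7=5, -2+10=8, -2+11=9
a = -1: -1+-1=-2, -1+7=6, -1+10=9, -1+11=10
a = 7: 7+7=14, 7+10=17, 7+11=18
a = 10: 10+10=20, 10+11=21
a = 11: 11+11=22
Distinct sums: {-4, -3, -2, 5, 6, 8, 9, 10, 14, 17, 18, 20, 21, 22}
|A + A| = 14

|A + A| = 14


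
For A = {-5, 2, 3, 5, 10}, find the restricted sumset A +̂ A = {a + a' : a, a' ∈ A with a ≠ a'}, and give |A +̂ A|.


Restricted sumset: A +̂ A = {a + a' : a ∈ A, a' ∈ A, a ≠ a'}.
Equivalently, take A + A and drop any sum 2a that is achievable ONLY as a + a for a ∈ A (i.e. sums representable only with equal summands).
Enumerate pairs (a, a') with a < a' (symmetric, so each unordered pair gives one sum; this covers all a ≠ a'):
  -5 + 2 = -3
  -5 + 3 = -2
  -5 + 5 = 0
  -5 + 10 = 5
  2 + 3 = 5
  2 + 5 = 7
  2 + 10 = 12
  3 + 5 = 8
  3 + 10 = 13
  5 + 10 = 15
Collected distinct sums: {-3, -2, 0, 5, 7, 8, 12, 13, 15}
|A +̂ A| = 9
(Reference bound: |A +̂ A| ≥ 2|A| - 3 for |A| ≥ 2, with |A| = 5 giving ≥ 7.)

|A +̂ A| = 9


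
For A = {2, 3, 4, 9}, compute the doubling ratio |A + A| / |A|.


|A| = 4.
Compute A + A by enumerating all 16 pairs.
A + A = {4, 5, 6, 7, 8, 11, 12, 13, 18}, so |A + A| = 9.
K = |A + A| / |A| = 9/4 (already in lowest terms) ≈ 2.2500.
Reference: AP of size 4 gives K = 7/4 ≈ 1.7500; a fully generic set of size 4 gives K ≈ 2.5000.

|A| = 4, |A + A| = 9, K = 9/4.


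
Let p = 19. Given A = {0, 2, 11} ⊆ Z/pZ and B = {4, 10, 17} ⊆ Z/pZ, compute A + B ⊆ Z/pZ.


Work in Z/19Z: reduce every sum a + b modulo 19.
Enumerate all 9 pairs:
a = 0: 0+4=4, 0+10=10, 0+17=17
a = 2: 2+4=6, 2+10=12, 2+17=0
a = 11: 11+4=15, 11+10=2, 11+17=9
Distinct residues collected: {0, 2, 4, 6, 9, 10, 12, 15, 17}
|A + B| = 9 (out of 19 total residues).

A + B = {0, 2, 4, 6, 9, 10, 12, 15, 17}


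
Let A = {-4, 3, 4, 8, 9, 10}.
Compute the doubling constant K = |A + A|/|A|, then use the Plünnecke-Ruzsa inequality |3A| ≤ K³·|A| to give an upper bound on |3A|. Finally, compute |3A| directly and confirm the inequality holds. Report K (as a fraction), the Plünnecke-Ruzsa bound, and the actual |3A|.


|A| = 6.
Step 1: Compute A + A by enumerating all 36 pairs.
A + A = {-8, -1, 0, 4, 5, 6, 7, 8, 11, 12, 13, 14, 16, 17, 18, 19, 20}, so |A + A| = 17.
Step 2: Doubling constant K = |A + A|/|A| = 17/6 = 17/6 ≈ 2.8333.
Step 3: Plünnecke-Ruzsa gives |3A| ≤ K³·|A| = (2.8333)³ · 6 ≈ 136.4722.
Step 4: Compute 3A = A + A + A directly by enumerating all triples (a,b,c) ∈ A³; |3A| = 32.
Step 5: Check 32 ≤ 136.4722? Yes ✓.

K = 17/6, Plünnecke-Ruzsa bound K³|A| ≈ 136.4722, |3A| = 32, inequality holds.
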